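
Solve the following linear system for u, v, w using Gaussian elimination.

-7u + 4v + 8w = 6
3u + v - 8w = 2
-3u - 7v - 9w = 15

Forward elimination on [A|b]:
R2 <- R2 - (-3/7)*R1:  [     0   19/7  -32/7   32/7 ]
R3 <- R3 - (3/7)*R1:  [     0  -61/7  -87/7   87/7 ]
R3 <- R3 - (-61/19)*R2:  [       0        0  -515/19   515/19 ]
Row echelon form:
[ -7     4        8  |       6 ]
[  0  19/7    -32/7  |    32/7 ]
[  0     0  -515/19  |  515/19 ]
Back-substitution:
w = (515/19) / (-515/19) = -1
v = (32/7 - (-32/7)*(-1)) / (19/7) = 0
u = (6 - (4)*(0) - (8)*(-1)) / -7 = -2

(-2, 0, -1)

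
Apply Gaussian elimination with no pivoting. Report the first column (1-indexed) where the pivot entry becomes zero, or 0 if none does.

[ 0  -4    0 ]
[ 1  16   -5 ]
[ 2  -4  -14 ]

first zero-pivot column = 1

Naive forward elimination:
Pivot entry (1,1) is zero but row 2 has 1 in column 1 -> naive elimination stops; a row interchange (e.g. R1 <-> R2) would be required here.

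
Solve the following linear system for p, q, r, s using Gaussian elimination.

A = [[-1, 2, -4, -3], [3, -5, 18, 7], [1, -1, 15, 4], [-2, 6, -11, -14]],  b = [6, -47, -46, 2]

(3, 1, -4, 3)

Forward elimination on [A|b]:
R2 <- R2 - (-3)*R1:  [   0    1    6   -2  -29 ]
R3 <- R3 - (-1)*R1:  [   0    1   11    1  -40 ]
R4 <- R4 - (2)*R1:  [   0    2   -3   -8  -10 ]
R3 <- R3 - (1)*R2:  [   0    0    5    3  -11 ]
R4 <- R4 - (2)*R2:  [   0    0  -15   -4   48 ]
R4 <- R4 - (-3)*R3:  [  0   0   0   5  15 ]
Row echelon form:
[ -1  2  -4  -3  |    6 ]
[  0  1   6  -2  |  -29 ]
[  0  0   5   3  |  -11 ]
[  0  0   0   5  |   15 ]
Back-substitution:
s = (15) / 5 = 3
r = (-11 - (3)*(3)) / 5 = -4
q = (-29 - (6)*(-4) - (-2)*(3)) / 1 = 1
p = (6 - (2)*(1) - (-4)*(-4) - (-3)*(3)) / -1 = 3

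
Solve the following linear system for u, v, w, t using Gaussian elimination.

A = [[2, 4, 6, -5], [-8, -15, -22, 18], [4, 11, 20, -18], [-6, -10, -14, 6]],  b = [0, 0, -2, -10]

Forward elimination on [A|b]:
R2 <- R2 - (-4)*R1:  [  0   1   2  -2   0 ]
R3 <- R3 - (2)*R1:  [  0   3   8  -8  -2 ]
R4 <- R4 - (-3)*R1:  [   0    2    4   -9  -10 ]
R3 <- R3 - (3)*R2:  [  0   0   2  -2  -2 ]
R4 <- R4 - (2)*R2:  [   0    0    0   -5  -10 ]
Row echelon form:
[ 2  4  6  -5  |    0 ]
[ 0  1  2  -2  |    0 ]
[ 0  0  2  -2  |   -2 ]
[ 0  0  0  -5  |  -10 ]
Back-substitution:
t = (-10) / -5 = 2
w = (-2 - (-2)*(2)) / 2 = 1
v = (0 - (2)*(1) - (-2)*(2)) / 1 = 2
u = (0 - (4)*(2) - (6)*(1) - (-5)*(2)) / 2 = -2

(-2, 2, 1, 2)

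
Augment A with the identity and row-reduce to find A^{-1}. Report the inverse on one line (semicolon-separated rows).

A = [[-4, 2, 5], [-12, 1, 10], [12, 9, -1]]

Gauss-Jordan on [A | I]:
R1 <- (1/-4)*R1:  [    1  -1/2  -5/4  |  -1/4     0     0 ]
R2 <- R2 - (-12)*R1:  [  0  -5  -5  |  -3   1   0 ]
R3 <- R3 - (12)*R1:  [  0  15  14  |   3   0   1 ]
R2 <- (1/-5)*R2:  [    0     1     1  |   3/5  -1/5     0 ]
R1 <- R1 - (-1/2)*R2:  [     1      0   -3/4  |   1/20  -1/10      0 ]
R3 <- R3 - (15)*R2:  [  0   0  -1  |  -6   3   1 ]
R3 <- (1/-1)*R3:  [  0   0   1  |   6  -3  -1 ]
R1 <- R1 - (-3/4)*R3:  [      1       0       0  |   91/20  -47/20    -3/4 ]
R2 <- R2 - (1)*R3:  [     0      1      0  |  -27/5   14/5      1 ]
Right block of [I | A^{-1}] is the inverse:
[ 91/20  -47/20  -3/4 ]
[ -27/5    14/5     1 ]
[     6      -3    -1 ]

inverse = [91/20 -47/20 -3/4; -27/5 14/5 1; 6 -3 -1]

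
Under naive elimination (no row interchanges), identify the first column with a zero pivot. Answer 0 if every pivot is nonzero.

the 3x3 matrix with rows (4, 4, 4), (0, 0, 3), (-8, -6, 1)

Naive forward elimination:
R3 <- R3 - (-2)*R1:  [ 0  2  9 ]
Matrix at this point:
[ 4  4  4 ]
[ 0  0  3 ]
[ 0  2  9 ]
Pivot entry (2,2) is zero but row 3 has 2 in column 2 -> naive elimination stops; a row interchange (e.g. R2 <-> R3) would be required here.

first zero-pivot column = 2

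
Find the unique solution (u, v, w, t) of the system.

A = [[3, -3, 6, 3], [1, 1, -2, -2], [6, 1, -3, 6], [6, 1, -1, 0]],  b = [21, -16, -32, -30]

Forward elimination on [A|b]:
R2 <- R2 - (1/3)*R1:  [   0    2   -4   -3  -23 ]
R3 <- R3 - (2)*R1:  [   0    7  -15    0  -74 ]
R4 <- R4 - (2)*R1:  [   0    7  -13   -6  -72 ]
R3 <- R3 - (7/2)*R2:  [    0     0    -1  21/2  13/2 ]
R4 <- R4 - (7/2)*R2:  [    0     0     1   9/2  17/2 ]
R4 <- R4 - (-1)*R3:  [  0   0   0  15  15 ]
Row echelon form:
[ 3  -3   6     3  |    21 ]
[ 0   2  -4    -3  |   -23 ]
[ 0   0  -1  21/2  |  13/2 ]
[ 0   0   0    15  |    15 ]
Back-substitution:
t = (15) / 15 = 1
w = (13/2 - (21/2)*(1)) / -1 = 4
v = (-23 - (-4)*(4) - (-3)*(1)) / 2 = -2
u = (21 - (-3)*(-2) - (6)*(4) - (3)*(1)) / 3 = -4

(-4, -2, 4, 1)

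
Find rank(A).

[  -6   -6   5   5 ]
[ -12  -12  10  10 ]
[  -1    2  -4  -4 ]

Row reduction:
R2 <- R2 - (2)*R1:  [ 0  0  0  0 ]
R3 <- R3 - (1/6)*R1:  [     0      3  -29/6  -29/6 ]
R2 <-> R3   (pivot in column 2 was zero)
[ -6  -6      5      5 ]
[  0   3  -29/6  -29/6 ]
[  0   0      0      0 ]
Row echelon form:
[ -6  -6      5      5 ]
[  0   3  -29/6  -29/6 ]
[  0   0      0      0 ]
Nonzero rows / pivot columns: 2

rank(A) = 2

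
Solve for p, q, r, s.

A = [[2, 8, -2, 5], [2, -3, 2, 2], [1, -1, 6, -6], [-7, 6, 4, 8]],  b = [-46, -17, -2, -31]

(-5, -3, -4, -4)

Forward elimination on [A|b]:
R2 <- R2 - (1)*R1:  [   0  -11    4   -3   29 ]
R3 <- R3 - (1/2)*R1:  [     0     -5      7  -17/2     21 ]
R4 <- R4 - (-7/2)*R1:  [    0    34    -3  51/2  -192 ]
R3 <- R3 - (5/11)*R2:  [       0        0    57/11  -157/22    86/11 ]
R4 <- R4 - (-34/11)*R2:  [        0         0    103/11    357/22  -1126/11 ]
R4 <- R4 - (103/57)*R3:  [        0         0         0   1660/57  -6640/57 ]
Row echelon form:
[ 2    8     -2        5  |       -46 ]
[ 0  -11      4       -3  |        29 ]
[ 0    0  57/11  -157/22  |     86/11 ]
[ 0    0      0  1660/57  |  -6640/57 ]
Back-substitution:
s = (-6640/57) / (1660/57) = -4
r = (86/11 - (-157/22)*(-4)) / (57/11) = -4
q = (29 - (4)*(-4) - (-3)*(-4)) / -11 = -3
p = (-46 - (8)*(-3) - (-2)*(-4) - (5)*(-4)) / 2 = -5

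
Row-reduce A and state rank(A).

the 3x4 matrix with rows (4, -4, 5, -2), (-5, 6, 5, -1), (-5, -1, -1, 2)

rank(A) = 3

Row reduction:
R2 <- R2 - (-5/4)*R1:  [    0     1  45/4  -7/2 ]
R3 <- R3 - (-5/4)*R1:  [    0    -6  21/4  -1/2 ]
R3 <- R3 - (-6)*R2:  [     0      0  291/4  -43/2 ]
Row echelon form:
[ 4  -4      5     -2 ]
[ 0   1   45/4   -7/2 ]
[ 0   0  291/4  -43/2 ]
Nonzero rows / pivot columns: 3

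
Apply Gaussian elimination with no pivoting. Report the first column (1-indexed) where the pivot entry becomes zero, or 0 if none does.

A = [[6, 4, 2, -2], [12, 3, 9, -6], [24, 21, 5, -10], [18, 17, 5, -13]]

first zero-pivot column = 0

Naive forward elimination:
R2 <- R2 - (2)*R1:  [  0  -5   5  -2 ]
R3 <- R3 - (4)*R1:  [  0   5  -3  -2 ]
R4 <- R4 - (3)*R1:  [  0   5  -1  -7 ]
R3 <- R3 - (-1)*R2:  [  0   0   2  -4 ]
R4 <- R4 - (-1)*R2:  [  0   0   4  -9 ]
R4 <- R4 - (2)*R3:  [  0   0   0  -1 ]
All pivots nonzero; naive elimination completes without hitting a zero pivot.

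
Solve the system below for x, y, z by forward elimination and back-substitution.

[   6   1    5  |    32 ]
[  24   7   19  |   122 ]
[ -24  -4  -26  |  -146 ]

Forward elimination on [A|b]:
R2 <- R2 - (4)*R1:  [  0   3  -1  -6 ]
R3 <- R3 - (-4)*R1:  [   0    0   -6  -18 ]
Row echelon form:
[ 6  1   5  |   32 ]
[ 0  3  -1  |   -6 ]
[ 0  0  -6  |  -18 ]
Back-substitution:
z = (-18) / -6 = 3
y = (-6 - (-1)*(3)) / 3 = -1
x = (32 - (1)*(-1) - (5)*(3)) / 6 = 3

(3, -1, 3)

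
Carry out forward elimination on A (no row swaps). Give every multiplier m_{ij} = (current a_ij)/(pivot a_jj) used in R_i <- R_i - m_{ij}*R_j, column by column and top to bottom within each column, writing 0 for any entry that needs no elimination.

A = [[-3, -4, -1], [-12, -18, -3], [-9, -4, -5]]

Forward elimination:
R2 <- R2 - (4)*R1:  [  0  -2   1 ]
R3 <- R3 - (3)*R1:  [  0   8  -2 ]
R3 <- R3 - (-4)*R2:  [ 0  0  2 ]
Multipliers (in order of application): m_{21} = 4, m_{31} = 3, m_{32} = -4

multipliers: 4, 3, -4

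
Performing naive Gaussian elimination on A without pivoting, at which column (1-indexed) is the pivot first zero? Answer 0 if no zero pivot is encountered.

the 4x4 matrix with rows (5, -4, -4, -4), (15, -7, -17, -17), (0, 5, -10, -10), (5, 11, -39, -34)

Naive forward elimination:
R2 <- R2 - (3)*R1:  [  0   5  -5  -5 ]
R4 <- R4 - (1)*R1:  [   0   15  -35  -30 ]
R3 <- R3 - (1)*R2:  [  0   0  -5  -5 ]
R4 <- R4 - (3)*R2:  [   0    0  -20  -15 ]
R4 <- R4 - (4)*R3:  [ 0  0  0  5 ]
All pivots nonzero; naive elimination completes without hitting a zero pivot.

first zero-pivot column = 0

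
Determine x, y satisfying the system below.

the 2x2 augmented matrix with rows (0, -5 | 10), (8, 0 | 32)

Forward elimination on [A|b]:
R1 <-> R2   (pivot in column 1 was zero)
[ 8   0  32 ]
[ 0  -5  10 ]
Row echelon form:
[ 8   0  |  32 ]
[ 0  -5  |  10 ]
Back-substitution:
y = (10) / -5 = -2
x = (32) / 8 = 4

(4, -2)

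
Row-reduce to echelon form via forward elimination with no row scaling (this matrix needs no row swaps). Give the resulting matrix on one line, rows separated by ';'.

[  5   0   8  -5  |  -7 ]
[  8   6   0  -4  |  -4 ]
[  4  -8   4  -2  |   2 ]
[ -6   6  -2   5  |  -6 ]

Forward elimination:
R2 <- R2 - (8/5)*R1:  [     0      6  -64/5      4   36/5 ]
R3 <- R3 - (4/5)*R1:  [     0     -8  -12/5      2   38/5 ]
R4 <- R4 - (-6/5)*R1:  [     0      6   38/5     -1  -72/5 ]
R3 <- R3 - (-4/3)*R2:  [       0        0  -292/15     22/3     86/5 ]
R4 <- R4 - (1)*R2:  [      0       0   102/5      -5  -108/5 ]
R4 <- R4 - (-153/146)*R3:  [       0        0        0   196/73  -261/73 ]
Row echelon form:
[ 5  0        8      -5  |       -7 ]
[ 0  6    -64/5       4  |     36/5 ]
[ 0  0  -292/15    22/3  |     86/5 ]
[ 0  0        0  196/73  |  -261/73 ]

REF = [5 0 8 -5 -7; 0 6 -64/5 4 36/5; 0 0 -292/15 22/3 86/5; 0 0 0 196/73 -261/73]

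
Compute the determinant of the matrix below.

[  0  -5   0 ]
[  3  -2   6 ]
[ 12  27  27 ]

det(A) = 45

Forward elimination:
R1 <-> R2   (pivot in column 1 was zero)
[  3  -2   6 ]
[  0  -5   0 ]
[ 12  27  27 ]
R3 <- R3 - (4)*R1:  [  0  35   3 ]
R3 <- R3 - (-7)*R2:  [ 0  0  3 ]
Upper-triangular form:
[ 3  -2  6 ]
[ 0  -5  0 ]
[ 0   0  3 ]
det(A) = (-1)^1 * (3) * (-5) * (3) = 45  (1 row swap -> sign -1)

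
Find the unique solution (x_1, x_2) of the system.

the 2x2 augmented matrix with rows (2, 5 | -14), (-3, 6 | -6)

Forward elimination on [A|b]:
R2 <- R2 - (-3/2)*R1:  [    0  27/2   -27 ]
Row echelon form:
[ 2     5  |  -14 ]
[ 0  27/2  |  -27 ]
Back-substitution:
x_2 = (-27) / (27/2) = -2
x_1 = (-14 - (5)*(-2)) / 2 = -2

(-2, -2)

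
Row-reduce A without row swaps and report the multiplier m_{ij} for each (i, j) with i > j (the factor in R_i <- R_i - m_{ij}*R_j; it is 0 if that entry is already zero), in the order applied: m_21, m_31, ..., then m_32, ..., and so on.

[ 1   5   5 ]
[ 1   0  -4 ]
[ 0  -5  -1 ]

Forward elimination:
R2 <- R2 - (1)*R1:  [  0  -5  -9 ]
R3: entry in column 1 is already 0 -> m_{31} = 0 (no row operation needed)
R3 <- R3 - (1)*R2:  [ 0  0  8 ]
Multipliers (in order of application): m_{21} = 1, m_{31} = 0, m_{32} = 1

multipliers: 1, 0, 1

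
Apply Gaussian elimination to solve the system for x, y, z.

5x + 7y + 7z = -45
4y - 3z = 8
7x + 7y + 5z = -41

Forward elimination on [A|b]:
R3 <- R3 - (7/5)*R1:  [     0  -14/5  -24/5     22 ]
R3 <- R3 - (-7/10)*R2:  [      0       0  -69/10   138/5 ]
Row echelon form:
[ 5  7       7  |    -45 ]
[ 0  4      -3  |      8 ]
[ 0  0  -69/10  |  138/5 ]
Back-substitution:
z = (138/5) / (-69/10) = -4
y = (8 - (-3)*(-4)) / 4 = -1
x = (-45 - (7)*(-1) - (7)*(-4)) / 5 = -2

(-2, -1, -4)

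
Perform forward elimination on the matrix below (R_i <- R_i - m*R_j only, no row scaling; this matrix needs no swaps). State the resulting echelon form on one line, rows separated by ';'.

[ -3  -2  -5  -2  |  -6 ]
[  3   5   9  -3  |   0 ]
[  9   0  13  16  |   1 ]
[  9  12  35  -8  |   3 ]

REF = [-3 -2 -5 -2 -6; 0 3 4 -5 -6; 0 0 6 0 -29; 0 0 0 -4 55]

Forward elimination:
R2 <- R2 - (-1)*R1:  [  0   3   4  -5  -6 ]
R3 <- R3 - (-3)*R1:  [   0   -6   -2   10  -17 ]
R4 <- R4 - (-3)*R1:  [   0    6   20  -14  -15 ]
R3 <- R3 - (-2)*R2:  [   0    0    6    0  -29 ]
R4 <- R4 - (2)*R2:  [  0   0  12  -4  -3 ]
R4 <- R4 - (2)*R3:  [  0   0   0  -4  55 ]
Row echelon form:
[ -3  -2  -5  -2  |   -6 ]
[  0   3   4  -5  |   -6 ]
[  0   0   6   0  |  -29 ]
[  0   0   0  -4  |   55 ]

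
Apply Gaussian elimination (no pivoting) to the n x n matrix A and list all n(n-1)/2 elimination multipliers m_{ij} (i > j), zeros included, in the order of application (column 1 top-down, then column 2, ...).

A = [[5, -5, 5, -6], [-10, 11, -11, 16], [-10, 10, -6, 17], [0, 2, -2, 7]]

multipliers: -2, -2, 0, 0, 2, 0

Forward elimination:
R2 <- R2 - (-2)*R1:  [  0   1  -1   4 ]
R3 <- R3 - (-2)*R1:  [ 0  0  4  5 ]
R4: entry in column 1 is already 0 -> m_{41} = 0 (no row operation needed)
R3: entry in column 2 is already 0 -> m_{32} = 0 (no row operation needed)
R4 <- R4 - (2)*R2:  [  0   0   0  -1 ]
R4: entry in column 3 is already 0 -> m_{43} = 0 (no row operation needed)
Multipliers (in order of application): m_{21} = -2, m_{31} = -2, m_{41} = 0, m_{32} = 0, m_{42} = 2, m_{43} = 0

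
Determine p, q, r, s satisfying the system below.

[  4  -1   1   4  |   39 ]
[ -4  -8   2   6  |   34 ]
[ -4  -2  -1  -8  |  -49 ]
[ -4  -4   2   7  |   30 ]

(4, -2, 5, 4)

Forward elimination on [A|b]:
R2 <- R2 - (-1)*R1:  [  0  -9   3  10  73 ]
R3 <- R3 - (-1)*R1:  [   0   -3    0   -4  -10 ]
R4 <- R4 - (-1)*R1:  [  0  -5   3  11  69 ]
R3 <- R3 - (1/3)*R2:  [      0       0      -1   -22/3  -103/3 ]
R4 <- R4 - (5/9)*R2:  [     0      0    4/3   49/9  256/9 ]
R4 <- R4 - (-4/3)*R3:  [     0      0      0  -13/3  -52/3 ]
Row echelon form:
[ 4  -1   1      4  |      39 ]
[ 0  -9   3     10  |      73 ]
[ 0   0  -1  -22/3  |  -103/3 ]
[ 0   0   0  -13/3  |   -52/3 ]
Back-substitution:
s = (-52/3) / (-13/3) = 4
r = (-103/3 - (-22/3)*(4)) / -1 = 5
q = (73 - (3)*(5) - (10)*(4)) / -9 = -2
p = (39 - (-1)*(-2) - (1)*(5) - (4)*(4)) / 4 = 4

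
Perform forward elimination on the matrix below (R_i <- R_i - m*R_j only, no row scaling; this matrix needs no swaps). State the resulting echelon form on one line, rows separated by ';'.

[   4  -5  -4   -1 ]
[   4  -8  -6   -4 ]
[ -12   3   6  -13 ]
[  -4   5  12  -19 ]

Forward elimination:
R2 <- R2 - (1)*R1:  [  0  -3  -2  -3 ]
R3 <- R3 - (-3)*R1:  [   0  -12   -6  -16 ]
R4 <- R4 - (-1)*R1:  [   0    0    8  -20 ]
R3 <- R3 - (4)*R2:  [  0   0   2  -4 ]
R4 <- R4 - (4)*R3:  [  0   0   0  -4 ]
Row echelon form:
[ 4  -5  -4  -1 ]
[ 0  -3  -2  -3 ]
[ 0   0   2  -4 ]
[ 0   0   0  -4 ]

REF = [4 -5 -4 -1; 0 -3 -2 -3; 0 0 2 -4; 0 0 0 -4]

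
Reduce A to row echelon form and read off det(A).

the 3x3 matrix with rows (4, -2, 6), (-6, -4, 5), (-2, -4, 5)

Forward elimination:
R2 <- R2 - (-3/2)*R1:  [  0  -7  14 ]
R3 <- R3 - (-1/2)*R1:  [  0  -5   8 ]
R3 <- R3 - (5/7)*R2:  [  0   0  -2 ]
Upper-triangular form:
[ 4  -2   6 ]
[ 0  -7  14 ]
[ 0   0  -2 ]
det(A) = (-1)^0 * (4) * (-7) * (-2) = 56  (0 row swaps -> sign +1)

det(A) = 56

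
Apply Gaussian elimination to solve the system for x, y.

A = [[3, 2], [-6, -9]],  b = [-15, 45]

Forward elimination on [A|b]:
R2 <- R2 - (-2)*R1:  [  0  -5  15 ]
Row echelon form:
[ 3   2  |  -15 ]
[ 0  -5  |   15 ]
Back-substitution:
y = (15) / -5 = -3
x = (-15 - (2)*(-3)) / 3 = -3

(-3, -3)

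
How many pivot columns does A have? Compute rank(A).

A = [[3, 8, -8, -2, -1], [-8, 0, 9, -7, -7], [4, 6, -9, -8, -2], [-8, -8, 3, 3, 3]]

Row reduction:
R2 <- R2 - (-8/3)*R1:  [     0   64/3  -37/3  -37/3  -29/3 ]
R3 <- R3 - (4/3)*R1:  [     0  -14/3    5/3  -16/3   -2/3 ]
R4 <- R4 - (-8/3)*R1:  [     0   40/3  -55/3   -7/3    1/3 ]
R3 <- R3 - (-7/32)*R2:  [       0        0   -33/32  -257/32   -89/32 ]
R4 <- R4 - (5/8)*R2:  [     0      0  -85/8   43/8   51/8 ]
R4 <- R4 - (340/33)*R3:  [       0        0        0  2908/33  1156/33 ]
Row echelon form:
[ 3     8      -8       -2       -1 ]
[ 0  64/3   -37/3    -37/3    -29/3 ]
[ 0     0  -33/32  -257/32   -89/32 ]
[ 0     0       0  2908/33  1156/33 ]
Nonzero rows / pivot columns: 4

rank(A) = 4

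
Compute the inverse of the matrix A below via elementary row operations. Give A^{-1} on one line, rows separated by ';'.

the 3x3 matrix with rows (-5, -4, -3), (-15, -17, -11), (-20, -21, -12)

inverse = [-27/50 3/10 -7/50; 4/5 0 -1/5; -1/2 -1/2 1/2]

Gauss-Jordan on [A | I]:
R1 <- (1/-5)*R1:  [    1   4/5   3/5  |  -1/5     0     0 ]
R2 <- R2 - (-15)*R1:  [  0  -5  -2  |  -3   1   0 ]
R3 <- R3 - (-20)*R1:  [  0  -5   0  |  -4   0   1 ]
R2 <- (1/-5)*R2:  [    0     1   2/5  |   3/5  -1/5     0 ]
R1 <- R1 - (4/5)*R2:  [      1       0    7/25  |  -17/25    4/25       0 ]
R3 <- R3 - (-5)*R2:  [  0   0   2  |  -1  -1   1 ]
R3 <- (1/2)*R3:  [    0     0     1  |  -1/2  -1/2   1/2 ]
R1 <- R1 - (7/25)*R3:  [      1       0       0  |  -27/50    3/10   -7/50 ]
R2 <- R2 - (2/5)*R3:  [    0     1     0  |   4/5     0  -1/5 ]
Right block of [I | A^{-1}] is the inverse:
[ -27/50  3/10  -7/50 ]
[    4/5     0   -1/5 ]
[   -1/2  -1/2    1/2 ]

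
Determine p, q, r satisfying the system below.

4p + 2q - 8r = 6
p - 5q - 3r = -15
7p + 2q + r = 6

(0, 3, 0)

Forward elimination on [A|b]:
R2 <- R2 - (1/4)*R1:  [     0  -11/2     -1  -33/2 ]
R3 <- R3 - (7/4)*R1:  [    0  -3/2    15  -9/2 ]
R3 <- R3 - (3/11)*R2:  [      0       0  168/11       0 ]
Row echelon form:
[ 4      2      -8  |      6 ]
[ 0  -11/2      -1  |  -33/2 ]
[ 0      0  168/11  |      0 ]
Back-substitution:
r = (0) / (168/11) = 0
q = (-33/2 - (-1)*(0)) / (-11/2) = 3
p = (6 - (2)*(3) - (-8)*(0)) / 4 = 0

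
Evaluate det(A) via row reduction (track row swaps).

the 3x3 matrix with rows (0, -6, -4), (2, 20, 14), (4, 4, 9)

det(A) = 60

Forward elimination:
R1 <-> R2   (pivot in column 1 was zero)
[ 2  20  14 ]
[ 0  -6  -4 ]
[ 4   4   9 ]
R3 <- R3 - (2)*R1:  [   0  -36  -19 ]
R3 <- R3 - (6)*R2:  [ 0  0  5 ]
Upper-triangular form:
[ 2  20  14 ]
[ 0  -6  -4 ]
[ 0   0   5 ]
det(A) = (-1)^1 * (2) * (-6) * (5) = 60  (1 row swap -> sign -1)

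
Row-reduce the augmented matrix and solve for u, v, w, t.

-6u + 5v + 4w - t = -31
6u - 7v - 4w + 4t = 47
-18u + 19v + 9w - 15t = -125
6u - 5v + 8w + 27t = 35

Forward elimination on [A|b]:
R2 <- R2 - (-1)*R1:  [  0  -2   0   3  16 ]
R3 <- R3 - (3)*R1:  [   0    4   -3  -12  -32 ]
R4 <- R4 - (-1)*R1:  [  0   0  12  26   4 ]
R3 <- R3 - (-2)*R2:  [  0   0  -3  -6   0 ]
R4 <- R4 - (-4)*R3:  [ 0  0  0  2  4 ]
Row echelon form:
[ -6   5   4  -1  |  -31 ]
[  0  -2   0   3  |   16 ]
[  0   0  -3  -6  |    0 ]
[  0   0   0   2  |    4 ]
Back-substitution:
t = (4) / 2 = 2
w = (0 - (-6)*(2)) / -3 = -4
v = (16 - (3)*(2)) / -2 = -5
u = (-31 - (5)*(-5) - (4)*(-4) - (-1)*(2)) / -6 = -2

(-2, -5, -4, 2)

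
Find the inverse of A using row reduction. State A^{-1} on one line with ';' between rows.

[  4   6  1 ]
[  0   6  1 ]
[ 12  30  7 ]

inverse = [1/4 -1/4 0; 1/4 1/3 -1/12; -3/2 -1 1/2]

Gauss-Jordan on [A | I]:
R1 <- (1/4)*R1:  [   1  3/2  1/4  |  1/4    0    0 ]
R3 <- R3 - (12)*R1:  [  0  12   4  |  -3   0   1 ]
R2 <- (1/6)*R2:  [   0    1  1/6  |    0  1/6    0 ]
R1 <- R1 - (3/2)*R2:  [    1     0     0  |   1/4  -1/4     0 ]
R3 <- R3 - (12)*R2:  [  0   0   2  |  -3  -2   1 ]
R3 <- (1/2)*R3:  [    0     0     1  |  -3/2    -1   1/2 ]
R2 <- R2 - (1/6)*R3:  [     0      1      0  |    1/4    1/3  -1/12 ]
Right block of [I | A^{-1}] is the inverse:
[  1/4  -1/4      0 ]
[  1/4   1/3  -1/12 ]
[ -3/2    -1    1/2 ]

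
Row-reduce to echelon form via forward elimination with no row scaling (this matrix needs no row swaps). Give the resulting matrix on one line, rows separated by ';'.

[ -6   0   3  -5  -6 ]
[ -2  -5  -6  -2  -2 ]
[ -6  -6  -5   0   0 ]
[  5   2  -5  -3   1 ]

Forward elimination:
R2 <- R2 - (1/3)*R1:  [    0    -5    -7  -1/3     0 ]
R3 <- R3 - (1)*R1:  [  0  -6  -8   5   6 ]
R4 <- R4 - (-5/6)*R1:  [     0      2   -5/2  -43/6     -4 ]
R3 <- R3 - (6/5)*R2:  [    0     0   2/5  27/5     6 ]
R4 <- R4 - (-2/5)*R2:  [      0       0  -53/10  -73/10      -4 ]
R4 <- R4 - (-53/4)*R3:  [     0      0      0  257/4  151/2 ]
Row echelon form:
[ -6   0    3     -5     -6 ]
[  0  -5   -7   -1/3      0 ]
[  0   0  2/5   27/5      6 ]
[  0   0    0  257/4  151/2 ]

REF = [-6 0 3 -5 -6; 0 -5 -7 -1/3 0; 0 0 2/5 27/5 6; 0 0 0 257/4 151/2]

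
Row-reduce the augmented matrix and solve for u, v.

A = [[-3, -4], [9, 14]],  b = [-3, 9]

(1, 0)

Forward elimination on [A|b]:
R2 <- R2 - (-3)*R1:  [ 0  2  0 ]
Row echelon form:
[ -3  -4  |  -3 ]
[  0   2  |   0 ]
Back-substitution:
v = (0) / 2 = 0
u = (-3 - (-4)*(0)) / -3 = 1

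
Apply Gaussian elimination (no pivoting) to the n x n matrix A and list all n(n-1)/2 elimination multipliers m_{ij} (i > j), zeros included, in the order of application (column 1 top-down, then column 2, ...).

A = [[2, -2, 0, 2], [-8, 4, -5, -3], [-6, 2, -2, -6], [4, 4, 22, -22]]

multipliers: -4, -3, 2, 1, -2, 4

Forward elimination:
R2 <- R2 - (-4)*R1:  [  0  -4  -5   5 ]
R3 <- R3 - (-3)*R1:  [  0  -4  -2   0 ]
R4 <- R4 - (2)*R1:  [   0    8   22  -26 ]
R3 <- R3 - (1)*R2:  [  0   0   3  -5 ]
R4 <- R4 - (-2)*R2:  [   0    0   12  -16 ]
R4 <- R4 - (4)*R3:  [ 0  0  0  4 ]
Multipliers (in order of application): m_{21} = -4, m_{31} = -3, m_{41} = 2, m_{32} = 1, m_{42} = -2, m_{43} = 4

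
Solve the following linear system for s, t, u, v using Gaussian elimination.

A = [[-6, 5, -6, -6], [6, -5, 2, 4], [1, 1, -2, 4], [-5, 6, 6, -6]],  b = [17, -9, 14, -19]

Forward elimination on [A|b]:
R2 <- R2 - (-1)*R1:  [  0   0  -4  -2   8 ]
R3 <- R3 - (-1/6)*R1:  [     0   11/6     -3      3  101/6 ]
R4 <- R4 - (5/6)*R1:  [      0    11/6      11      -1  -199/6 ]
R2 <-> R3   (pivot in column 2 was zero)
[ -6     5  -6  -6      17 ]
[  0  11/6  -3   3   101/6 ]
[  0     0  -4  -2       8 ]
[  0  11/6  11  -1  -199/6 ]
R4 <- R4 - (1)*R2:  [   0    0   14   -4  -50 ]
R4 <- R4 - (-7/2)*R3:  [   0    0    0  -11  -22 ]
Row echelon form:
[ -6     5  -6   -6  |     17 ]
[  0  11/6  -3    3  |  101/6 ]
[  0     0  -4   -2  |      8 ]
[  0     0   0  -11  |    -22 ]
Back-substitution:
v = (-22) / -11 = 2
u = (8 - (-2)*(2)) / -4 = -3
t = (101/6 - (-3)*(-3) - (3)*(2)) / (11/6) = 1
s = (17 - (5)*(1) - (-6)*(-3) - (-6)*(2)) / -6 = -1

(-1, 1, -3, 2)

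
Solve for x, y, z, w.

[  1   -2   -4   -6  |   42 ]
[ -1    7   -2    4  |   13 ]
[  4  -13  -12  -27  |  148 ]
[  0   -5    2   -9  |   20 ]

Forward elimination on [A|b]:
R2 <- R2 - (-1)*R1:  [  0   5  -6  -2  55 ]
R3 <- R3 - (4)*R1:  [   0   -5    4   -3  -20 ]
R3 <- R3 - (-1)*R2:  [  0   0  -2  -5  35 ]
R4 <- R4 - (-1)*R2:  [   0    0   -4  -11   75 ]
R4 <- R4 - (2)*R3:  [  0   0   0  -1   5 ]
Row echelon form:
[ 1  -2  -4  -6  |  42 ]
[ 0   5  -6  -2  |  55 ]
[ 0   0  -2  -5  |  35 ]
[ 0   0   0  -1  |   5 ]
Back-substitution:
w = (5) / -1 = -5
z = (35 - (-5)*(-5)) / -2 = -5
y = (55 - (-6)*(-5) - (-2)*(-5)) / 5 = 3
x = (42 - (-2)*(3) - (-4)*(-5) - (-6)*(-5)) / 1 = -2

(-2, 3, -5, -5)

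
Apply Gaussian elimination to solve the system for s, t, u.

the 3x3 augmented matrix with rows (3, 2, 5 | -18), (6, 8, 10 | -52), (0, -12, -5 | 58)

Forward elimination on [A|b]:
R2 <- R2 - (2)*R1:  [   0    4    0  -16 ]
R3 <- R3 - (-3)*R2:  [  0   0  -5  10 ]
Row echelon form:
[ 3  2   5  |  -18 ]
[ 0  4   0  |  -16 ]
[ 0  0  -5  |   10 ]
Back-substitution:
u = (10) / -5 = -2
t = (-16) / 4 = -4
s = (-18 - (2)*(-4) - (5)*(-2)) / 3 = 0

(0, -4, -2)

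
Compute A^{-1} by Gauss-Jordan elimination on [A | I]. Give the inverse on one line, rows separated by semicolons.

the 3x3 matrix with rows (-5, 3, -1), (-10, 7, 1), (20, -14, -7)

inverse = [-7/5 7/5 2/5; -2 11/5 3/5; 0 -2/5 -1/5]

Gauss-Jordan on [A | I]:
R1 <- (1/-5)*R1:  [    1  -3/5   1/5  |  -1/5     0     0 ]
R2 <- R2 - (-10)*R1:  [  0   1   3  |  -2   1   0 ]
R3 <- R3 - (20)*R1:  [   0   -2  -11  |    4    0    1 ]
R1 <- R1 - (-3/5)*R2:  [    1     0     2  |  -7/5   3/5     0 ]
R3 <- R3 - (-2)*R2:  [  0   0  -5  |   0   2   1 ]
R3 <- (1/-5)*R3:  [    0     0     1  |     0  -2/5  -1/5 ]
R1 <- R1 - (2)*R3:  [    1     0     0  |  -7/5   7/5   2/5 ]
R2 <- R2 - (3)*R3:  [    0     1     0  |    -2  11/5   3/5 ]
Right block of [I | A^{-1}] is the inverse:
[ -7/5   7/5   2/5 ]
[   -2  11/5   3/5 ]
[    0  -2/5  -1/5 ]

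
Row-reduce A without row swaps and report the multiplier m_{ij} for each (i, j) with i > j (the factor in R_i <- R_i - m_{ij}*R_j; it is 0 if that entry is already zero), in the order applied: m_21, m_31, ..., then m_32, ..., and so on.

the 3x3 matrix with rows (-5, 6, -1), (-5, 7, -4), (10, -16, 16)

multipliers: 1, -2, -4

Forward elimination:
R2 <- R2 - (1)*R1:  [  0   1  -3 ]
R3 <- R3 - (-2)*R1:  [  0  -4  14 ]
R3 <- R3 - (-4)*R2:  [ 0  0  2 ]
Multipliers (in order of application): m_{21} = 1, m_{31} = -2, m_{32} = -4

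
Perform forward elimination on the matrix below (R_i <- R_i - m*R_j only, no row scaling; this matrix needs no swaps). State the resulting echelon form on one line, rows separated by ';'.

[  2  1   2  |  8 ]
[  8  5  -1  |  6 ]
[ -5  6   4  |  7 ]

Forward elimination:
R2 <- R2 - (4)*R1:  [   0    1   -9  -26 ]
R3 <- R3 - (-5/2)*R1:  [    0  17/2     9    27 ]
R3 <- R3 - (17/2)*R2:  [     0      0  171/2    248 ]
Row echelon form:
[ 2  1      2  |    8 ]
[ 0  1     -9  |  -26 ]
[ 0  0  171/2  |  248 ]

REF = [2 1 2 8; 0 1 -9 -26; 0 0 171/2 248]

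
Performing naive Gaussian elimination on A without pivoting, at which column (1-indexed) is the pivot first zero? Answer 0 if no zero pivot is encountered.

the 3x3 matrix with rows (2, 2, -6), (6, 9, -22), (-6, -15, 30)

Naive forward elimination:
R2 <- R2 - (3)*R1:  [  0   3  -4 ]
R3 <- R3 - (-3)*R1:  [  0  -9  12 ]
R3 <- R3 - (-3)*R2:  [ 0  0  0 ]
Matrix at this point:
[ 2  2  -6 ]
[ 0  3  -4 ]
[ 0  0   0 ]
Pivot entry (3,3) in the last row is zero and there are no rows below to swap with -> zero pivot in column 3 (A is singular).

first zero-pivot column = 3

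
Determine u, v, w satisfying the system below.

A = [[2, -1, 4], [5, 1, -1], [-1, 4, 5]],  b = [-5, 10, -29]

Forward elimination on [A|b]:
R2 <- R2 - (5/2)*R1:  [    0   7/2   -11  45/2 ]
R3 <- R3 - (-1/2)*R1:  [     0    7/2      7  -63/2 ]
R3 <- R3 - (1)*R2:  [   0    0   18  -54 ]
Row echelon form:
[ 2   -1    4  |    -5 ]
[ 0  7/2  -11  |  45/2 ]
[ 0    0   18  |   -54 ]
Back-substitution:
w = (-54) / 18 = -3
v = (45/2 - (-11)*(-3)) / (7/2) = -3
u = (-5 - (-1)*(-3) - (4)*(-3)) / 2 = 2

(2, -3, -3)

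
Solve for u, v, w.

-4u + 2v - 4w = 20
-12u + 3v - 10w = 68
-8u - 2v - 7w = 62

Forward elimination on [A|b]:
R2 <- R2 - (3)*R1:  [  0  -3   2   8 ]
R3 <- R3 - (2)*R1:  [  0  -6   1  22 ]
R3 <- R3 - (2)*R2:  [  0   0  -3   6 ]
Row echelon form:
[ -4   2  -4  |  20 ]
[  0  -3   2  |   8 ]
[  0   0  -3  |   6 ]
Back-substitution:
w = (6) / -3 = -2
v = (8 - (2)*(-2)) / -3 = -4
u = (20 - (2)*(-4) - (-4)*(-2)) / -4 = -5

(-5, -4, -2)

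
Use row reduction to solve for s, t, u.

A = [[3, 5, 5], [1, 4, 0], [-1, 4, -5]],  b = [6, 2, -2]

(2, 0, 0)

Forward elimination on [A|b]:
R2 <- R2 - (1/3)*R1:  [    0   7/3  -5/3     0 ]
R3 <- R3 - (-1/3)*R1:  [     0   17/3  -10/3      0 ]
R3 <- R3 - (17/7)*R2:  [   0    0  5/7    0 ]
Row echelon form:
[ 3    5     5  |  6 ]
[ 0  7/3  -5/3  |  0 ]
[ 0    0   5/7  |  0 ]
Back-substitution:
u = (0) / (5/7) = 0
t = (0 - (-5/3)*(0)) / (7/3) = 0
s = (6 - (5)*(0) - (5)*(0)) / 3 = 2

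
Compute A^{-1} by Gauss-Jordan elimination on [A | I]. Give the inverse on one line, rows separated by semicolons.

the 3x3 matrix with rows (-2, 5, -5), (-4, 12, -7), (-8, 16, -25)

Gauss-Jordan on [A | I]:
R1 <- (1/-2)*R1:  [    1  -5/2   5/2  |  -1/2     0     0 ]
R2 <- R2 - (-4)*R1:  [  0   2   3  |  -2   1   0 ]
R3 <- R3 - (-8)*R1:  [  0  -4  -5  |  -4   0   1 ]
R2 <- (1/2)*R2:  [   0    1  3/2  |   -1  1/2    0 ]
R1 <- R1 - (-5/2)*R2:  [    1     0  25/4  |    -3   5/4     0 ]
R3 <- R3 - (-4)*R2:  [  0   0   1  |  -8   2   1 ]
R1 <- R1 - (25/4)*R3:  [     1      0      0  |     47  -45/4  -25/4 ]
R2 <- R2 - (3/2)*R3:  [    0     1     0  |    11  -5/2  -3/2 ]
Right block of [I | A^{-1}] is the inverse:
[ 47  -45/4  -25/4 ]
[ 11   -5/2   -3/2 ]
[ -8      2      1 ]

inverse = [47 -45/4 -25/4; 11 -5/2 -3/2; -8 2 1]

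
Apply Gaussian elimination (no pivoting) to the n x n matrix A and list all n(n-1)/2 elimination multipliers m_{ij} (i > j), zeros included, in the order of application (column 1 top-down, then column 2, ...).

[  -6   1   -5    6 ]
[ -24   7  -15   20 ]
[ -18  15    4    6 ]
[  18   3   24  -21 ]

Forward elimination:
R2 <- R2 - (4)*R1:  [  0   3   5  -4 ]
R3 <- R3 - (3)*R1:  [   0   12   19  -12 ]
R4 <- R4 - (-3)*R1:  [  0   6   9  -3 ]
R3 <- R3 - (4)*R2:  [  0   0  -1   4 ]
R4 <- R4 - (2)*R2:  [  0   0  -1   5 ]
R4 <- R4 - (1)*R3:  [ 0  0  0  1 ]
Multipliers (in order of application): m_{21} = 4, m_{31} = 3, m_{41} = -3, m_{32} = 4, m_{42} = 2, m_{43} = 1

multipliers: 4, 3, -3, 4, 2, 1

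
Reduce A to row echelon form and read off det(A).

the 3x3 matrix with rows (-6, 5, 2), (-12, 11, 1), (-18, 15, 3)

Forward elimination:
R2 <- R2 - (2)*R1:  [  0   1  -3 ]
R3 <- R3 - (3)*R1:  [  0   0  -3 ]
Upper-triangular form:
[ -6  5   2 ]
[  0  1  -3 ]
[  0  0  -3 ]
det(A) = (-1)^0 * (-6) * (1) * (-3) = 18  (0 row swaps -> sign +1)

det(A) = 18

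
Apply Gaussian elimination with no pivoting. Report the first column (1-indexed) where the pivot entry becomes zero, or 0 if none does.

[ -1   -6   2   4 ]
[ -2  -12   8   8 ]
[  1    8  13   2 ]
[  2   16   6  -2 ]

Naive forward elimination:
R2 <- R2 - (2)*R1:  [ 0  0  4  0 ]
R3 <- R3 - (-1)*R1:  [  0   2  15   6 ]
R4 <- R4 - (-2)*R1:  [  0   4  10   6 ]
Matrix at this point:
[ -1  -6   2  4 ]
[  0   0   4  0 ]
[  0   2  15  6 ]
[  0   4  10  6 ]
Pivot entry (2,2) is zero but row 3 has 2 in column 2 -> naive elimination stops; a row interchange (e.g. R2 <-> R3) would be required here.

first zero-pivot column = 2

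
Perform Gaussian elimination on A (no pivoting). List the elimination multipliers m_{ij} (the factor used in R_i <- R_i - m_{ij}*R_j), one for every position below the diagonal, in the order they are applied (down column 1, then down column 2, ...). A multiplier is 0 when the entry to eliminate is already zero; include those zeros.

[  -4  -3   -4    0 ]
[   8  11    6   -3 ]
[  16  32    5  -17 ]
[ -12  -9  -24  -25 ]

Forward elimination:
R2 <- R2 - (-2)*R1:  [  0   5  -2  -3 ]
R3 <- R3 - (-4)*R1:  [   0   20  -11  -17 ]
R4 <- R4 - (3)*R1:  [   0    0  -12  -25 ]
R3 <- R3 - (4)*R2:  [  0   0  -3  -5 ]
R4: entry in column 2 is already 0 -> m_{42} = 0 (no row operation needed)
R4 <- R4 - (4)*R3:  [  0   0   0  -5 ]
Multipliers (in order of application): m_{21} = -2, m_{31} = -4, m_{41} = 3, m_{32} = 4, m_{42} = 0, m_{43} = 4

multipliers: -2, -4, 3, 4, 0, 4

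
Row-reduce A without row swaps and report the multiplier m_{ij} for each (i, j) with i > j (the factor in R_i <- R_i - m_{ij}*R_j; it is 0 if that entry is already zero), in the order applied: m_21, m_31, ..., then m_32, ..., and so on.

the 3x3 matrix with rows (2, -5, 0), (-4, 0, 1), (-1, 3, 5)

Forward elimination:
R2 <- R2 - (-2)*R1:  [   0  -10    1 ]
R3 <- R3 - (-1/2)*R1:  [   0  1/2    5 ]
R3 <- R3 - (-1/20)*R2:  [      0       0  101/20 ]
Multipliers (in order of application): m_{21} = -2, m_{31} = -1/2, m_{32} = -1/20

multipliers: -2, -1/2, -1/20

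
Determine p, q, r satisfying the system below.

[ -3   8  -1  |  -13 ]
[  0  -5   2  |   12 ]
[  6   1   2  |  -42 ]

Forward elimination on [A|b]:
R3 <- R3 - (-2)*R1:  [   0   17    0  -68 ]
R3 <- R3 - (-17/5)*R2:  [      0       0    34/5  -136/5 ]
Row echelon form:
[ -3   8    -1  |     -13 ]
[  0  -5     2  |      12 ]
[  0   0  34/5  |  -136/5 ]
Back-substitution:
r = (-136/5) / (34/5) = -4
q = (12 - (2)*(-4)) / -5 = -4
p = (-13 - (8)*(-4) - (-1)*(-4)) / -3 = -5

(-5, -4, -4)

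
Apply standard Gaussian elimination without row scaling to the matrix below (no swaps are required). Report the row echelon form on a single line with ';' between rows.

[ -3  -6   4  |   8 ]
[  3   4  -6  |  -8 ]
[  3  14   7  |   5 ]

Forward elimination:
R2 <- R2 - (-1)*R1:  [  0  -2  -2   0 ]
R3 <- R3 - (-1)*R1:  [  0   8  11  13 ]
R3 <- R3 - (-4)*R2:  [  0   0   3  13 ]
Row echelon form:
[ -3  -6   4  |   8 ]
[  0  -2  -2  |   0 ]
[  0   0   3  |  13 ]

REF = [-3 -6 4 8; 0 -2 -2 0; 0 0 3 13]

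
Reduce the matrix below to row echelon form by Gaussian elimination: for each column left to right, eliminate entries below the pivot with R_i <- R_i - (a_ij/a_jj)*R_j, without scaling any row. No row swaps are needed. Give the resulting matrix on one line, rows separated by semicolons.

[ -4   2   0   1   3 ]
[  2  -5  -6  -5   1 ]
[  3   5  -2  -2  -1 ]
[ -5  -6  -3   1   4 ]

REF = [-4 2 0 1 3; 0 -4 -6 -9/2 5/2; 0 0 -47/4 -137/16 85/16; 0 0 0 415/188 -123/188]

Forward elimination:
R2 <- R2 - (-1/2)*R1:  [    0    -4    -6  -9/2   5/2 ]
R3 <- R3 - (-3/4)*R1:  [    0  13/2    -2  -5/4   5/4 ]
R4 <- R4 - (5/4)*R1:  [     0  -17/2     -3   -1/4    1/4 ]
R3 <- R3 - (-13/8)*R2:  [       0        0    -47/4  -137/16    85/16 ]
R4 <- R4 - (17/8)*R2:  [      0       0    39/4  149/16  -81/16 ]
R4 <- R4 - (-39/47)*R3:  [        0         0         0   415/188  -123/188 ]
Row echelon form:
[ -4   2      0        1         3 ]
[  0  -4     -6     -9/2       5/2 ]
[  0   0  -47/4  -137/16     85/16 ]
[  0   0      0  415/188  -123/188 ]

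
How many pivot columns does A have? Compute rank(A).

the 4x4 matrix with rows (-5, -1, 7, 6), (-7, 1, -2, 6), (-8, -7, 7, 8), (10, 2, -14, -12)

Row reduction:
R2 <- R2 - (7/5)*R1:  [     0   12/5  -59/5  -12/5 ]
R3 <- R3 - (8/5)*R1:  [     0  -27/5  -21/5   -8/5 ]
R4 <- R4 - (-2)*R1:  [ 0  0  0  0 ]
R3 <- R3 - (-9/4)*R2:  [      0       0  -123/4      -7 ]
Row echelon form:
[ -5    -1       7      6 ]
[  0  12/5   -59/5  -12/5 ]
[  0     0  -123/4     -7 ]
[  0     0       0      0 ]
Nonzero rows / pivot columns: 3

rank(A) = 3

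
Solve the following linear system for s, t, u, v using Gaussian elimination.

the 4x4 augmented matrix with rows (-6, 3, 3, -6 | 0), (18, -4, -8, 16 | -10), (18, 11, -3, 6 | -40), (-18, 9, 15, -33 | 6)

(-1, -2, -4, -2)

Forward elimination on [A|b]:
R2 <- R2 - (-3)*R1:  [   0    5    1   -2  -10 ]
R3 <- R3 - (-3)*R1:  [   0   20    6  -12  -40 ]
R4 <- R4 - (3)*R1:  [   0    0    6  -15    6 ]
R3 <- R3 - (4)*R2:  [  0   0   2  -4   0 ]
R4 <- R4 - (3)*R3:  [  0   0   0  -3   6 ]
Row echelon form:
[ -6  3  3  -6  |    0 ]
[  0  5  1  -2  |  -10 ]
[  0  0  2  -4  |    0 ]
[  0  0  0  -3  |    6 ]
Back-substitution:
v = (6) / -3 = -2
u = (0 - (-4)*(-2)) / 2 = -4
t = (-10 - (1)*(-4) - (-2)*(-2)) / 5 = -2
s = (0 - (3)*(-2) - (3)*(-4) - (-6)*(-2)) / -6 = -1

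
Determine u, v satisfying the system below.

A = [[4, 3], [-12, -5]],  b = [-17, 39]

Forward elimination on [A|b]:
R2 <- R2 - (-3)*R1:  [   0    4  -12 ]
Row echelon form:
[ 4  3  |  -17 ]
[ 0  4  |  -12 ]
Back-substitution:
v = (-12) / 4 = -3
u = (-17 - (3)*(-3)) / 4 = -2

(-2, -3)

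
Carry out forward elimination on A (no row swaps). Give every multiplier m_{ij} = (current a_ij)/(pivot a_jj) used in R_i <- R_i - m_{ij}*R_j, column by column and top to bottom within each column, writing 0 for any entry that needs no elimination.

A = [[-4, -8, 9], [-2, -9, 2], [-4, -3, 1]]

Forward elimination:
R2 <- R2 - (1/2)*R1:  [    0    -5  -5/2 ]
R3 <- R3 - (1)*R1:  [  0   5  -8 ]
R3 <- R3 - (-1)*R2:  [     0      0  -21/2 ]
Multipliers (in order of application): m_{21} = 1/2, m_{31} = 1, m_{32} = -1

multipliers: 1/2, 1, -1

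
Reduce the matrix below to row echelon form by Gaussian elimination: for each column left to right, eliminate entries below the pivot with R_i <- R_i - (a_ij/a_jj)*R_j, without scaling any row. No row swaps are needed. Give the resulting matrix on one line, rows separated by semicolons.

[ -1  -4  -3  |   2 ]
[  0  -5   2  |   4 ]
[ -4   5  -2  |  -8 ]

REF = [-1 -4 -3 2; 0 -5 2 4; 0 0 92/5 4/5]

Forward elimination:
R3 <- R3 - (4)*R1:  [   0   21   10  -16 ]
R3 <- R3 - (-21/5)*R2:  [    0     0  92/5   4/5 ]
Row echelon form:
[ -1  -4    -3  |    2 ]
[  0  -5     2  |    4 ]
[  0   0  92/5  |  4/5 ]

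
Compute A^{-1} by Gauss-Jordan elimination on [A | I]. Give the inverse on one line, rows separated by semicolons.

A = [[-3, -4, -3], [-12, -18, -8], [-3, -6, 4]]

inverse = [-20/3 17/9 -11/9; 4 -7/6 2/3; 1 -1/3 1/3]

Gauss-Jordan on [A | I]:
R1 <- (1/-3)*R1:  [    1   4/3     1  |  -1/3     0     0 ]
R2 <- R2 - (-12)*R1:  [  0  -2   4  |  -4   1   0 ]
R3 <- R3 - (-3)*R1:  [  0  -2   7  |  -1   0   1 ]
R2 <- (1/-2)*R2:  [    0     1    -2  |     2  -1/2     0 ]
R1 <- R1 - (4/3)*R2:  [    1     0  11/3  |    -3   2/3     0 ]
R3 <- R3 - (-2)*R2:  [  0   0   3  |   3  -1   1 ]
R3 <- (1/3)*R3:  [    0     0     1  |     1  -1/3   1/3 ]
R1 <- R1 - (11/3)*R3:  [     1      0      0  |  -20/3   17/9  -11/9 ]
R2 <- R2 - (-2)*R3:  [    0     1     0  |     4  -7/6   2/3 ]
Right block of [I | A^{-1}] is the inverse:
[ -20/3  17/9  -11/9 ]
[     4  -7/6    2/3 ]
[     1  -1/3    1/3 ]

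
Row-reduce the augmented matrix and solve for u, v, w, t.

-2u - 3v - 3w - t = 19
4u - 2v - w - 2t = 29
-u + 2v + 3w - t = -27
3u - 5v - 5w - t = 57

(4, -4, -5, 0)

Forward elimination on [A|b]:
R2 <- R2 - (-2)*R1:  [  0  -8  -7  -4  67 ]
R3 <- R3 - (1/2)*R1:  [     0    7/2    9/2   -1/2  -73/2 ]
R4 <- R4 - (-3/2)*R1:  [     0  -19/2  -19/2   -5/2  171/2 ]
R3 <- R3 - (-7/16)*R2:  [       0        0    23/16     -9/4  -115/16 ]
R4 <- R4 - (19/16)*R2:  [      0       0  -19/16     9/4   95/16 ]
R4 <- R4 - (-19/23)*R3:  [    0     0     0  9/23     0 ]
Row echelon form:
[ -2  -3     -3    -1  |       19 ]
[  0  -8     -7    -4  |       67 ]
[  0   0  23/16  -9/4  |  -115/16 ]
[  0   0      0  9/23  |        0 ]
Back-substitution:
t = (0) / (9/23) = 0
w = (-115/16 - (-9/4)*(0)) / (23/16) = -5
v = (67 - (-7)*(-5) - (-4)*(0)) / -8 = -4
u = (19 - (-3)*(-4) - (-3)*(-5) - (-1)*(0)) / -2 = 4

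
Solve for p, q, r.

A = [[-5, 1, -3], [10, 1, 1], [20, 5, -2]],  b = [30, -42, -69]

Forward elimination on [A|b]:
R2 <- R2 - (-2)*R1:  [  0   3  -5  18 ]
R3 <- R3 - (-4)*R1:  [   0    9  -14   51 ]
R3 <- R3 - (3)*R2:  [  0   0   1  -3 ]
Row echelon form:
[ -5  1  -3  |  30 ]
[  0  3  -5  |  18 ]
[  0  0   1  |  -3 ]
Back-substitution:
r = (-3) / 1 = -3
q = (18 - (-5)*(-3)) / 3 = 1
p = (30 - (1)*(1) - (-3)*(-3)) / -5 = -4

(-4, 1, -3)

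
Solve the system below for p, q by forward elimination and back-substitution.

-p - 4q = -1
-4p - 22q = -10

(-3, 1)

Forward elimination on [A|b]:
R2 <- R2 - (4)*R1:  [  0  -6  -6 ]
Row echelon form:
[ -1  -4  |  -1 ]
[  0  -6  |  -6 ]
Back-substitution:
q = (-6) / -6 = 1
p = (-1 - (-4)*(1)) / -1 = -3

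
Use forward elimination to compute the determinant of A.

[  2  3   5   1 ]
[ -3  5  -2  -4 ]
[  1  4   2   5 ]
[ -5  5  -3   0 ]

det(A) = -436

Forward elimination:
R2 <- R2 - (-3/2)*R1:  [    0  19/2  11/2  -5/2 ]
R3 <- R3 - (1/2)*R1:  [    0   5/2  -1/2   9/2 ]
R4 <- R4 - (-5/2)*R1:  [    0  25/2  19/2   5/2 ]
R3 <- R3 - (5/19)*R2:  [      0       0  -37/19   98/19 ]
R4 <- R4 - (25/19)*R2:  [      0       0   43/19  110/19 ]
R4 <- R4 - (-43/37)*R3:  [      0       0       0  436/37 ]
Upper-triangular form:
[ 2     3       5       1 ]
[ 0  19/2    11/2    -5/2 ]
[ 0     0  -37/19   98/19 ]
[ 0     0       0  436/37 ]
det(A) = (-1)^0 * (2) * (19/2) * (-37/19) * (436/37) = -436  (0 row swaps -> sign +1)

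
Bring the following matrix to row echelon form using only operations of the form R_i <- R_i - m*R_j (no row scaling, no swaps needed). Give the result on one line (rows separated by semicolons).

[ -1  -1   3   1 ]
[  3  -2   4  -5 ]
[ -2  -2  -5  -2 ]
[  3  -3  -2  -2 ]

Forward elimination:
R2 <- R2 - (-3)*R1:  [  0  -5  13  -2 ]
R3 <- R3 - (2)*R1:  [   0    0  -11   -4 ]
R4 <- R4 - (-3)*R1:  [  0  -6   7   1 ]
R4 <- R4 - (6/5)*R2:  [     0      0  -43/5   17/5 ]
R4 <- R4 - (43/55)*R3:  [      0       0       0  359/55 ]
Row echelon form:
[ -1  -1    3       1 ]
[  0  -5   13      -2 ]
[  0   0  -11      -4 ]
[  0   0    0  359/55 ]

REF = [-1 -1 3 1; 0 -5 13 -2; 0 0 -11 -4; 0 0 0 359/55]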